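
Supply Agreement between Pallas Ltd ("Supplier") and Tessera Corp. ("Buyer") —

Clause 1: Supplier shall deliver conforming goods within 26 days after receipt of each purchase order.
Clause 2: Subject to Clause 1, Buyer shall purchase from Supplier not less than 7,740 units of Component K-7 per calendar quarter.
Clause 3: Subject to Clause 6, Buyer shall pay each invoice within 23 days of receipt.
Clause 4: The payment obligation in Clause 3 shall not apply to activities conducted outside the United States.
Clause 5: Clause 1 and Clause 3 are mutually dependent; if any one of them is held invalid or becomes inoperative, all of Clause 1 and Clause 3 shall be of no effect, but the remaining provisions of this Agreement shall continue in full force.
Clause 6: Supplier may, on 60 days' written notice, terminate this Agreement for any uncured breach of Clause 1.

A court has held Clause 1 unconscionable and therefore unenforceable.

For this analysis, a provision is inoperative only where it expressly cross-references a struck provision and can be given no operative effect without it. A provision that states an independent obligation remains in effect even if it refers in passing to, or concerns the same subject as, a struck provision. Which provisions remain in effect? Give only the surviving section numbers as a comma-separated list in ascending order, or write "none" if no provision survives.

2, 5

Clause 1 is struck. Clause 6 merely fixes the termination right for breach of Clause 1; with Clause 1 gone it has nothing to operate on and falls away. Although Clause 2 refers to Clause 1, its operative terms do not depend on Clause 1, so it remains in effect. Clause 5 declares Clause 1 and Clause 3 mutually dependent; since one of them has fallen, all of them are of no effect. That brings down Clause 3 as well. Clause 4 in turn depends solely on a provision now struck and likewise falls. The remainder continues in force under Clause 5. That leaves Clause 2 and Clause 5 in effect.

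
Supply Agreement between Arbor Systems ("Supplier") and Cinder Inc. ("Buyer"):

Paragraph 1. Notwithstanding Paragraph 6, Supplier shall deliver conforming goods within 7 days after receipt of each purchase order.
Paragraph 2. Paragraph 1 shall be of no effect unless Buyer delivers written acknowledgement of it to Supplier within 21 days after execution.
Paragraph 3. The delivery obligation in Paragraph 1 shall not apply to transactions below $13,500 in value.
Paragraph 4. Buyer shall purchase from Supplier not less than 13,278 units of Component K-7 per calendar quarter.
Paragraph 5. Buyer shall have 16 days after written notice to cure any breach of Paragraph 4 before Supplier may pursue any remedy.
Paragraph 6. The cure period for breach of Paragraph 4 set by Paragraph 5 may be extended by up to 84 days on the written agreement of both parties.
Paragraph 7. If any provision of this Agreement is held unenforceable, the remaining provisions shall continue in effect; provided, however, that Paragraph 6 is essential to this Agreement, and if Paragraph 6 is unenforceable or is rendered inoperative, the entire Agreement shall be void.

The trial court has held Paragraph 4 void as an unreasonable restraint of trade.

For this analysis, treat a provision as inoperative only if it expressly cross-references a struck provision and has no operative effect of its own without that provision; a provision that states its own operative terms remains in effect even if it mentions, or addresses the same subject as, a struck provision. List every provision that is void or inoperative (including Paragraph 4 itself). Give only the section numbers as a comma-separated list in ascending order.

Paragraph 4 is struck. Paragraph 5 merely fixes the cure period for breach of Paragraph 4; with Paragraph 4 gone it has nothing to operate on and falls away. Paragraph 6 has no operative effect of its own apart from Paragraph 5 and is therefore inoperative. Paragraph 7 makes Paragraph 6 an essential term, and Paragraph 6 has been rendered inoperative by the cascade; under Paragraph 7, the entire Agreement is therefore void. No provision of the Agreement survives.

1, 2, 3, 4, 5, 6, 7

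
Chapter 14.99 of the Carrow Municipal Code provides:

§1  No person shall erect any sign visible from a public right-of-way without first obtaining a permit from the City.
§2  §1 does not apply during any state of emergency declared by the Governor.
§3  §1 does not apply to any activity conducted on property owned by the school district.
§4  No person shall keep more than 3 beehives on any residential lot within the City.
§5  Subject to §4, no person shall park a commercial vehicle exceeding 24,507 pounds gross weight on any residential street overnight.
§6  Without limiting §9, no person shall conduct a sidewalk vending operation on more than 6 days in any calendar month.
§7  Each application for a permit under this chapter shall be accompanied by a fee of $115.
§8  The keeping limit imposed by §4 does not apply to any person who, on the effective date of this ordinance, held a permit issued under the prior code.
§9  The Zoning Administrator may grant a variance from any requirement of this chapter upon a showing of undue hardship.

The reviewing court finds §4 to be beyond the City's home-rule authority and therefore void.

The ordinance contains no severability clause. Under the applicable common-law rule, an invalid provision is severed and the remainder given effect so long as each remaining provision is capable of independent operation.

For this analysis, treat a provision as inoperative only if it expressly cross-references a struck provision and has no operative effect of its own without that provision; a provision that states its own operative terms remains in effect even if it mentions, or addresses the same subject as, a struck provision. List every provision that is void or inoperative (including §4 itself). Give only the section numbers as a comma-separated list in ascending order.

§4 is struck. §8 merely fixes the grandfather exemption from §4; with §4 gone it has nothing to operate on and falls away. §5 mentions §4 but its own obligation stands independently of §4, so §5 is not affected. Under the stated default rule, only provisions that cannot operate independently fall away; the rest are enforced. That leaves §1, §2, §3, §5, §6, §7, and §9 in effect.

4, 8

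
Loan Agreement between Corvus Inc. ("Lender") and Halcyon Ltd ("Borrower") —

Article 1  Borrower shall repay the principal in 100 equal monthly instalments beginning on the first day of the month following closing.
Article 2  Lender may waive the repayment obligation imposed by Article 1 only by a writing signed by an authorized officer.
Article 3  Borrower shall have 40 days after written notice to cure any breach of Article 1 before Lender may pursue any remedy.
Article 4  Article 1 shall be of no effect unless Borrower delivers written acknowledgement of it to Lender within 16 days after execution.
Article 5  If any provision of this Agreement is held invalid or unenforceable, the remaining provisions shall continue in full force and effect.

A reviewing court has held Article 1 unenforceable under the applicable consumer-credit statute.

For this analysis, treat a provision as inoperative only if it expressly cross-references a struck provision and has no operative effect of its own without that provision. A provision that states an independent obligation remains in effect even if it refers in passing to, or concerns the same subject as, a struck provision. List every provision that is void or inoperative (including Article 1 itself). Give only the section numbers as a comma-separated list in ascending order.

Article 1 is struck. Article 2 operates only by reference to Article 1, so it falls with Article 1. The only function of Article 3 is the cure period for breach of Article 1, so it cannot stand once Article 1 is removed. Article 4 operates only by reference to Article 1, so it falls with Article 1. Article 5 is a severability clause and preserves every provision that can still be given independent effect. Only Article 5 remains in effect.

1, 2, 3, 4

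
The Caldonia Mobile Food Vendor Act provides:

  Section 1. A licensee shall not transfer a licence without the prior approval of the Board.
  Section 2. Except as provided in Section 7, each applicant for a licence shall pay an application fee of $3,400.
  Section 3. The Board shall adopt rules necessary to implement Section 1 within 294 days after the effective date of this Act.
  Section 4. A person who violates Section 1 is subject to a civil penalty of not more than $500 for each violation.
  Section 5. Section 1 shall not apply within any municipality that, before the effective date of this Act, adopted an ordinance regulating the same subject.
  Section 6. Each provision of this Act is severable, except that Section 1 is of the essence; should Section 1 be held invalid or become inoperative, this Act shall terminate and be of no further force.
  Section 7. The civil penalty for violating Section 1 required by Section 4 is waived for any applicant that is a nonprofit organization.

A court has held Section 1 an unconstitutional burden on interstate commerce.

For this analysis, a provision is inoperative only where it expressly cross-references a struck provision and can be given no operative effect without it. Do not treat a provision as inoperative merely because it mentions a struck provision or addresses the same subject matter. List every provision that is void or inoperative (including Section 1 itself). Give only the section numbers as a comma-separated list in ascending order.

Section 1 is struck. Section 3 has no operative effect of its own apart from Section 1 and is therefore inoperative. The only function of Section 4 is the civil penalty for violating Section 1, so it cannot stand once Section 1 is removed. Section 5 operates only by reference to Section 1, so it falls with Section 1. Section 7 does nothing except set the nonprofit waiver of the civil penalty for violating Section 1 by reference to Section 4; with Section 4 gone it has no independent effect and is inoperative. Section 6 makes Section 1 an essential term, and Section 1 is the provision held invalid; under Section 6, the entire Act is therefore void. No provision of the Act survives.

1, 2, 3, 4, 5, 6, 7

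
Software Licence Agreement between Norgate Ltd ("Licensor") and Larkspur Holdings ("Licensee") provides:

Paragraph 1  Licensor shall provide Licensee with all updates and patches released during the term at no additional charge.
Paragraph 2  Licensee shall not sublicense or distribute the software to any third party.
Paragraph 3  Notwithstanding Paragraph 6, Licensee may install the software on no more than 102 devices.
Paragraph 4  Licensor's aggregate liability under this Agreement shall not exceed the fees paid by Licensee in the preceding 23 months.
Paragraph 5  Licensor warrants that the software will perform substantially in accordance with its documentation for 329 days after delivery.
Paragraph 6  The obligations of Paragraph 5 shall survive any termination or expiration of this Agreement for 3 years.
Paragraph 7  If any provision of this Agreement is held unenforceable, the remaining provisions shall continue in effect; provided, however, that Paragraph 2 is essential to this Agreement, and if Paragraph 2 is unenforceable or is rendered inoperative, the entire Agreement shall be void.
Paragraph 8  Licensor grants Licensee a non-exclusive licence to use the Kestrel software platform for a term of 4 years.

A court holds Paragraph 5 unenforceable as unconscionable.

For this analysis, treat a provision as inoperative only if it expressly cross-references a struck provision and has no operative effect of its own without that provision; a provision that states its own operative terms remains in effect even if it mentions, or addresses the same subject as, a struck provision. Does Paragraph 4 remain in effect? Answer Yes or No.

Yes

Paragraph 5 is struck. Paragraph 6 has no operative effect of its own apart from Paragraph 5 and is therefore inoperative. Although Paragraph 3 refers to Paragraph 6, its operative terms do not depend on Paragraph 6, so it remains in effect. Paragraph 7 makes Paragraph 2 an essential term, but Paragraph 2 is unaffected, so the severability proviso in Paragraph 7 preserves the remaining provisions. Paragraph 1, Paragraph 2, Paragraph 3, Paragraph 4, Paragraph 7, and Paragraph 8 remain in effect. Paragraph 4 is among the surviving provisions, so the answer is yes.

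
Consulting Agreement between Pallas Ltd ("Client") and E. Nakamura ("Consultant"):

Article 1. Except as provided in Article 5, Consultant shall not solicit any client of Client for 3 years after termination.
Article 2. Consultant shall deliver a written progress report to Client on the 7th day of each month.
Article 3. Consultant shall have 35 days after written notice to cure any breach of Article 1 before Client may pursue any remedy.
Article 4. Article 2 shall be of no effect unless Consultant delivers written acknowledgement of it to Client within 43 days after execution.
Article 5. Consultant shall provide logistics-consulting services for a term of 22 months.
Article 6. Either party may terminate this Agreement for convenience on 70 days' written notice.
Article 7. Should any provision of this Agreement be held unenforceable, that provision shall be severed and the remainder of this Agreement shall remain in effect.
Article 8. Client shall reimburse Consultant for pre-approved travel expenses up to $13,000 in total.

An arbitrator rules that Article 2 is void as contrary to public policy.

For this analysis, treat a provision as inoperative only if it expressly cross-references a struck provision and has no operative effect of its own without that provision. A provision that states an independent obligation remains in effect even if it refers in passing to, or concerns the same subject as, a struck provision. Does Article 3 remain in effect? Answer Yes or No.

Yes

Article 2 is struck. Article 4 has no operative effect of its own apart from Article 2 and is therefore inoperative. Article 7 is a severability clause and preserves every provision that can still be given independent effect. Article 1, Article 3, Article 5, Article 6, Article 7, and Article 8 remain in effect. Article 3 is among the surviving provisions, so the answer is yes.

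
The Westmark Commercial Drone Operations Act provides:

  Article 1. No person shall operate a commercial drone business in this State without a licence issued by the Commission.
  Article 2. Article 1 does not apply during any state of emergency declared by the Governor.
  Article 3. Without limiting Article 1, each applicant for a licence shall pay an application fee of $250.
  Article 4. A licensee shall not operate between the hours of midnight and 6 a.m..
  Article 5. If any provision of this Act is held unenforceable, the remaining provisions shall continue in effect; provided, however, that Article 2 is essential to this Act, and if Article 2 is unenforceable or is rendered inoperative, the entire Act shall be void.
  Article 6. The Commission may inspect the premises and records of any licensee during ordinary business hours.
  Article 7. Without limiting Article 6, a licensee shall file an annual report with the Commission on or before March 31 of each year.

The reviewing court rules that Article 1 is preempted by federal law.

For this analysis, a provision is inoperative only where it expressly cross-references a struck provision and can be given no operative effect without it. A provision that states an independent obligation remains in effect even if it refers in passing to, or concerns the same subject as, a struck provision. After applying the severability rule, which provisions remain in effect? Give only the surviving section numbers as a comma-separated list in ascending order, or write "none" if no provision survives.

none

Article 1 is struck. Article 2 operates only by reference to Article 1, so it falls with Article 1. Article 5 makes Article 2 an essential term, and Article 2 has been rendered inoperative by the cascade; under Article 5, the entire Act is therefore void. No provision of the Act survives.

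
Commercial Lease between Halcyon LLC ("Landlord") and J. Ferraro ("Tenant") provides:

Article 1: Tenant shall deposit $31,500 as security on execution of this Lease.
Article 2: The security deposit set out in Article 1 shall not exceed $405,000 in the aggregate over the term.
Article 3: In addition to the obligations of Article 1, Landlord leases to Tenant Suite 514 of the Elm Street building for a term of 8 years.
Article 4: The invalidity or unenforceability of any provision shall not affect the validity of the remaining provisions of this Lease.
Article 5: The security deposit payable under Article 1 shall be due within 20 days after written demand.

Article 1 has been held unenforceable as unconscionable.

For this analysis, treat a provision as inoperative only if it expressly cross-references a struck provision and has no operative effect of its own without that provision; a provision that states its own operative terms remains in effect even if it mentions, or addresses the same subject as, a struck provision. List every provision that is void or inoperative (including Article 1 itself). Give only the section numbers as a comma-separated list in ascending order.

1, 2, 5

Article 1 is struck. The whole of Article 2 is the aggregate cap on the security deposit, defined by reference to Article 1, so Article 2 cannot stand once Article 1 is removed. Article 5 has no operative effect of its own apart from Article 1 and is therefore inoperative. Although Article 3 refers to Article 1, its operative terms do not depend on Article 1, so it remains in effect. Article 4 is a severability clause and preserves every provision that can still be given independent effect. That leaves Article 3 and Article 4 in effect.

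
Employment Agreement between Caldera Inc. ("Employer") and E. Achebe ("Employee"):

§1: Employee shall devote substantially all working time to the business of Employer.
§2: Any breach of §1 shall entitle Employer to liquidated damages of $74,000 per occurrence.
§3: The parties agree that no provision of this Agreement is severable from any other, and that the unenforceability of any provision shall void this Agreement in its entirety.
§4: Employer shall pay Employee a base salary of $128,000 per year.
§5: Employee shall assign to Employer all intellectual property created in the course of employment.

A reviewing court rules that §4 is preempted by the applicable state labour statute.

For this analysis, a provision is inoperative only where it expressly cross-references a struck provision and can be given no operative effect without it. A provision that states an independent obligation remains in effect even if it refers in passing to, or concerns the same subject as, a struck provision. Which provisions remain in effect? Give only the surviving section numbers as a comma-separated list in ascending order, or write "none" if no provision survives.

§4 is struck. Nothing else in the Agreement is defined by reference to §4. §3 provides that the Agreement is not severable, so the invalidity of any one provision voids the entire Agreement. No provision of the Agreement survives.

none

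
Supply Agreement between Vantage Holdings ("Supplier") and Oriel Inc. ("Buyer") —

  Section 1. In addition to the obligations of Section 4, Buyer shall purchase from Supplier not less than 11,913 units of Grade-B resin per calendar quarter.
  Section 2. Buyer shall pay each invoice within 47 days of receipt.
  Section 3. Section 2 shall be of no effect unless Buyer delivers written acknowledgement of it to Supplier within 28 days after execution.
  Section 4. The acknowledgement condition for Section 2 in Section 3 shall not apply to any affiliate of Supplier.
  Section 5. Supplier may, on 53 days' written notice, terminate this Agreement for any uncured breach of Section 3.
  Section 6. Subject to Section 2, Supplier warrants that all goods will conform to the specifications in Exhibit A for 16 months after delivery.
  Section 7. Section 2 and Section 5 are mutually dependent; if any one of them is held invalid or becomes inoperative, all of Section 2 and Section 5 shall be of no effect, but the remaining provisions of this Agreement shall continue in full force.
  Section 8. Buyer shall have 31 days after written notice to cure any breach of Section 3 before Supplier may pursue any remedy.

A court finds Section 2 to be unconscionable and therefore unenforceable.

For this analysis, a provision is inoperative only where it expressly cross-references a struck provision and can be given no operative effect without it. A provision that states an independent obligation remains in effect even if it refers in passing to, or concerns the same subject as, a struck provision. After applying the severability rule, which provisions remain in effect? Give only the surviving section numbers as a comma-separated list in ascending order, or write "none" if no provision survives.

1, 6, 7

Section 2 is struck. The only function of Section 3 is the acknowledgement condition for Section 2, so it cannot stand once Section 2 is removed. Section 4 operates only by reference to Section 3, so it falls with Section 3. Section 5 merely fixes the termination right for breach of Section 3; with Section 3 gone it has nothing to operate on and falls away. Section 8 merely fixes the cure period for breach of Section 3; with Section 3 gone it has nothing to operate on and falls away. Section 6 mentions Section 2 but its own obligation stands independently of Section 2, so Section 6 is not affected. Although Section 1 refers to Section 4, its operative terms do not depend on Section 4, so it remains in effect. Section 7 declares Section 2 and Section 5 mutually dependent; since one of them has fallen, all of them are of no effect. The remainder continues in force under Section 7. Section 1, Section 6, and Section 7 remain in effect.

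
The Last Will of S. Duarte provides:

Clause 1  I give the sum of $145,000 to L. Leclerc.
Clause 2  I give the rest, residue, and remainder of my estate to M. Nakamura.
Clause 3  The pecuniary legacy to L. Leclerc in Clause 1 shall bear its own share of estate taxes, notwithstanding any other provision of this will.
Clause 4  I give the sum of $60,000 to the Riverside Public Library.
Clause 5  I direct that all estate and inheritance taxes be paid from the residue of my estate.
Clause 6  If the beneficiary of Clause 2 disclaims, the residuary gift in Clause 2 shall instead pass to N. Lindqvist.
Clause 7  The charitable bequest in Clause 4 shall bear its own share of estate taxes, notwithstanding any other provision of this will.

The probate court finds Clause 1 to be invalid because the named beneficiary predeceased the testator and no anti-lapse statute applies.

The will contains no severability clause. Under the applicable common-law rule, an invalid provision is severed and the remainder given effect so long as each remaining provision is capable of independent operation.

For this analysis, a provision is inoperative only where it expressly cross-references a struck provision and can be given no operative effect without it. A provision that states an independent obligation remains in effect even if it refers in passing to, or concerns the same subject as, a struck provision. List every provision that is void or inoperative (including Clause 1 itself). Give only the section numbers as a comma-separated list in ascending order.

1, 3

Clause 1 is struck. Clause 3 operates only by reference to Clause 1, so it falls with Clause 1. With no severability clause, the stated default rule severs what cannot stand and enforces each remaining provision that can operate on its own. The provisions still in force are Clause 2, Clause 4, Clause 5, Clause 6, and Clause 7.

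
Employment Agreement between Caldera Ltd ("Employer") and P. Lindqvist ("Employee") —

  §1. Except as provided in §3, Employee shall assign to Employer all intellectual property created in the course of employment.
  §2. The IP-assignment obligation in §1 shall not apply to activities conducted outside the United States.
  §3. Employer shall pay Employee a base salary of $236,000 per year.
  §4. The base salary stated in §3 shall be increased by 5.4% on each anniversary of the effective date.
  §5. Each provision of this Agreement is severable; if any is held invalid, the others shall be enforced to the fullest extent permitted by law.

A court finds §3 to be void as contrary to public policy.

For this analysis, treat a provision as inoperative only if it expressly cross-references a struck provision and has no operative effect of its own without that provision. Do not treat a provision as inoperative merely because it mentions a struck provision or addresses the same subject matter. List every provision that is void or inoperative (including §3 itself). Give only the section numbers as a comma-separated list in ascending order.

3, 4

§3 is struck. §4 does nothing except set the escalation of the base salary by reference to §3; with §3 gone it has no independent effect and is inoperative. §1 mentions §3 but its own obligation stands independently of §3, so §1 is not affected. Under the severability clause in §5, the remaining provisions continue in force. The provisions still in force are §1, §2, and §5.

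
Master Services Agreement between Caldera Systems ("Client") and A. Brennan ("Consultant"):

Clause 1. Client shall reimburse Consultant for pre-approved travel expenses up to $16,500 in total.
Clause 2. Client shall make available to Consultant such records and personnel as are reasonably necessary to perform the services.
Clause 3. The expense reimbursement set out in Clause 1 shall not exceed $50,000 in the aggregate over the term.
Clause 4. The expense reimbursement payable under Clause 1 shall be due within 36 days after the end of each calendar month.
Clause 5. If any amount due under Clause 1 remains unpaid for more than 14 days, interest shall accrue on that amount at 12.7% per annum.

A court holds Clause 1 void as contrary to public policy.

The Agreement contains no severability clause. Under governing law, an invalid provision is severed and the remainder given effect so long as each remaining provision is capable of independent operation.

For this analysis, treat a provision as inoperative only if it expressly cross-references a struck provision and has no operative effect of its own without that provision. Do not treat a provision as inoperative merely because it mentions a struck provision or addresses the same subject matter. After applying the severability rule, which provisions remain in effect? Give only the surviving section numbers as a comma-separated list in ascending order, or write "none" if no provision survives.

Clause 1 is struck. Clause 3 does nothing except set the aggregate cap on the expense reimbursement by reference to Clause 1; with Clause 1 gone it has no independent effect and is inoperative. Clause 4 does nothing except set the payment deadline for the expense reimbursement by reference to Clause 1; with Clause 1 gone it has no independent effect and is inoperative. Clause 5 does nothing except set the default interest on the expense reimbursement by reference to Clause 1; with Clause 1 gone it has no independent effect and is inoperative. Under the stated default rule, only provisions that cannot operate independently fall away; the rest are enforced. Only Clause 2 remains in effect.

2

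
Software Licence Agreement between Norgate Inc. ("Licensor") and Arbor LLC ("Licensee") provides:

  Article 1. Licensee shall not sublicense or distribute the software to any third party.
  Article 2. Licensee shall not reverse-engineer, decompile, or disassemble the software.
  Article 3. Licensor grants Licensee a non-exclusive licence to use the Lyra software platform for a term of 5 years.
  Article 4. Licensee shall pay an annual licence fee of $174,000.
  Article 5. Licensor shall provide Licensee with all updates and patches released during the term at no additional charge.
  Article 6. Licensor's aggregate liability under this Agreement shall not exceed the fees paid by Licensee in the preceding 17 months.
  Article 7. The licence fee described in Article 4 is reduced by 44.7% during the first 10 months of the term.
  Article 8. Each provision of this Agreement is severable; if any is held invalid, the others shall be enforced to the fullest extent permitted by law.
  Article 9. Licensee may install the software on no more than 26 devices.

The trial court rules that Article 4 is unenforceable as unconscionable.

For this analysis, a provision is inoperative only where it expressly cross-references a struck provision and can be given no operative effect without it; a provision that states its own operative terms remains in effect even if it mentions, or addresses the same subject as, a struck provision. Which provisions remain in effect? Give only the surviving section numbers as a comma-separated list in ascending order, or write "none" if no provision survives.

1, 2, 3, 5, 6, 8, 9

Article 4 is struck. Article 7 has no operative effect of its own apart from Article 4 and is therefore inoperative. Article 8 is a severability clause and preserves every provision that can still be given independent effect. That leaves Article 1, Article 2, Article 3, Article 5, Article 6, Article 8, and Article 9 in effect.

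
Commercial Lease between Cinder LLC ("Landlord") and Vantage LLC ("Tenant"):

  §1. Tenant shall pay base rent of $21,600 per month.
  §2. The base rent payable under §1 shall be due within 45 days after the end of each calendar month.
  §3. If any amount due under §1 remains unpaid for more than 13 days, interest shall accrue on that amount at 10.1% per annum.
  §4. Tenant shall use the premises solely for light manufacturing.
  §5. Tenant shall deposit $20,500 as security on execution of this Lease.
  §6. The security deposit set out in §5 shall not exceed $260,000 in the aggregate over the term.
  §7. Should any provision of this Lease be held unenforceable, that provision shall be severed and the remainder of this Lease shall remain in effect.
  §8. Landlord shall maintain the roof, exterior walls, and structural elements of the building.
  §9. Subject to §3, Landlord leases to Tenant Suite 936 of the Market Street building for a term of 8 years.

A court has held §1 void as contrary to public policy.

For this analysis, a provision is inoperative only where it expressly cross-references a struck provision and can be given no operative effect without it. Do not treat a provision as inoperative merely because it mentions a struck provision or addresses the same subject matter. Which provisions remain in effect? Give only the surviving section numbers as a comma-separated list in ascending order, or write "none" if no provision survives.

§1 is struck. §2 does nothing except set the payment deadline for the base rent by reference to §1; with §1 gone it has no independent effect and is inoperative. §3 operates only by reference to §1, so it falls with §1. §9 mentions §3 but its own obligation stands independently of §3, so §9 is not affected. §7 is a severability clause and preserves every provision that can still be given independent effect. §4, §5, §6, §7, §8, and §9 remain in effect.

4, 5, 6, 7, 8, 9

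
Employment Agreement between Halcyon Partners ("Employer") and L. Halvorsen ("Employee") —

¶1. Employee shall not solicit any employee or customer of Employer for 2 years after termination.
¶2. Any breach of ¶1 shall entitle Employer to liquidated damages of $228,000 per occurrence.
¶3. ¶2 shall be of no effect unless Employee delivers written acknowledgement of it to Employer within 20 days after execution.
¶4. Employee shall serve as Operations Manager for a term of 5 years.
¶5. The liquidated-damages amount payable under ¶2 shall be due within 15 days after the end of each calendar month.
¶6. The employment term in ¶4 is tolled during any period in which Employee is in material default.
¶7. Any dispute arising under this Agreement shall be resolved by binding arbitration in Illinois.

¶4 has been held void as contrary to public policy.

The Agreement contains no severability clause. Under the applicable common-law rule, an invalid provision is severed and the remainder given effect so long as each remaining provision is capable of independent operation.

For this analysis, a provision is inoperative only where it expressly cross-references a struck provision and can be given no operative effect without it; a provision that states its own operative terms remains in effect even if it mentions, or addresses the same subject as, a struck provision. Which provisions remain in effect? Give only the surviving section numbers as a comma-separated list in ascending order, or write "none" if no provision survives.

¶4 is struck. ¶6 operates only by reference to ¶4, so it falls with ¶4. With no severability clause, the stated default rule severs what cannot stand and enforces each remaining provision that can operate on its own. The provisions still in force are ¶1, ¶2, ¶3, ¶5, and ¶7.

1, 2, 3, 5, 7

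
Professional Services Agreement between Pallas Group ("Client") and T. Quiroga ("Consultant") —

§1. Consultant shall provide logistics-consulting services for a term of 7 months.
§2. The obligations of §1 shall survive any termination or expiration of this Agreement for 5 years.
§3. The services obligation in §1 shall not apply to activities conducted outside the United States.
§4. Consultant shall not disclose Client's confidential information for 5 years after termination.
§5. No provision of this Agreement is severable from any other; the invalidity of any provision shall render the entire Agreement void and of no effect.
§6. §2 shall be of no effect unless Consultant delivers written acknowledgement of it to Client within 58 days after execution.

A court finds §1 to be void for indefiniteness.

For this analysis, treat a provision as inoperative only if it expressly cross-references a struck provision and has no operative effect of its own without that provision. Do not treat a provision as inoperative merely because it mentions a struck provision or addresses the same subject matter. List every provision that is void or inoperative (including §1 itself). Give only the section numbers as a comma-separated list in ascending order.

§1 is struck. §2 operates only by reference to §1, so it falls with §1. The whole of §3 is the carve-out from the services obligation, defined by reference to §1, so §3 cannot stand once §1 is removed. §6 has no operative effect of its own apart from §2 and is therefore inoperative. §5 provides that the Agreement is not severable, so the invalidity of any one provision voids the entire Agreement. No provision of the Agreement survives.

1, 2, 3, 4, 5, 6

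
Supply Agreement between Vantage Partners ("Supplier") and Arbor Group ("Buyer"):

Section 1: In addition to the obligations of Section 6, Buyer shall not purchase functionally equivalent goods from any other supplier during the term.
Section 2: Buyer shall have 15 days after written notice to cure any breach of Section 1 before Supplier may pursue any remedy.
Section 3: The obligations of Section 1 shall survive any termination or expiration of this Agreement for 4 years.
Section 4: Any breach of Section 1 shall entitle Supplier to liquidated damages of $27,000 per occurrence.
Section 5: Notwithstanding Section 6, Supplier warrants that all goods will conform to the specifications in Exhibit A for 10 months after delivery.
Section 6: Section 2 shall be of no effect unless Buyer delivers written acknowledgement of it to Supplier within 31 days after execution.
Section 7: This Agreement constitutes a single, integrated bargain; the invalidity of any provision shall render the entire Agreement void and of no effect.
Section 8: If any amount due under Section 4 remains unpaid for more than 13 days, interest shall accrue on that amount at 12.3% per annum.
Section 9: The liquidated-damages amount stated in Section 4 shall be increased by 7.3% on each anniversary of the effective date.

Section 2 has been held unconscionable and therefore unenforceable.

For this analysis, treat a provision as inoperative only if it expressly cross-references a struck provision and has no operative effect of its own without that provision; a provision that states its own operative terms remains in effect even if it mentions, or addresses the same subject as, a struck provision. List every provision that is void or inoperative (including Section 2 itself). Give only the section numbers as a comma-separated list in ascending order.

1, 2, 3, 4, 5, 6, 7, 8, 9

Section 2 is struck. Section 6 merely fixes the acknowledgement condition for Section 2; with Section 2 gone it has nothing to operate on and falls away. Section 7 provides that the Agreement is not severable, so the invalidity of any one provision voids the entire Agreement. No provision of the Agreement survives.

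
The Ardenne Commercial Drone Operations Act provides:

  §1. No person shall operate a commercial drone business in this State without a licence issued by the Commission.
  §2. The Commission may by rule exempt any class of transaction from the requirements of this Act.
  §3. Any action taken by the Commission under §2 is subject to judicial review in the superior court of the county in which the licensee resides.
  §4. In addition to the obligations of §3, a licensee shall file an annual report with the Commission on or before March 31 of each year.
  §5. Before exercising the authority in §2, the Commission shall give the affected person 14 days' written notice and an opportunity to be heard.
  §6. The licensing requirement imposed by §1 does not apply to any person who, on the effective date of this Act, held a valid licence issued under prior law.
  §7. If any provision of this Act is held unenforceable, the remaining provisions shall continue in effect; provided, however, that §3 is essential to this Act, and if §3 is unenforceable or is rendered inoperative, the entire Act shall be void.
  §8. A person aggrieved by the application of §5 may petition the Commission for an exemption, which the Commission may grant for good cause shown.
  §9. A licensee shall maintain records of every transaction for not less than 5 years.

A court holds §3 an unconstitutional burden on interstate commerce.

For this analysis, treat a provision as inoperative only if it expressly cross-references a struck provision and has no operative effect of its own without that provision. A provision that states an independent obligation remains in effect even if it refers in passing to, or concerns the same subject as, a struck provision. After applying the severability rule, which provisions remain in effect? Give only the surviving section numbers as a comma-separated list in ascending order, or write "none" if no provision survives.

§3 is struck. Nothing else in the Act is defined by reference to §3. §7 makes §3 an essential term, and §3 is the provision held invalid; under §7, the entire Act is therefore void. No provision of the Act survives.

none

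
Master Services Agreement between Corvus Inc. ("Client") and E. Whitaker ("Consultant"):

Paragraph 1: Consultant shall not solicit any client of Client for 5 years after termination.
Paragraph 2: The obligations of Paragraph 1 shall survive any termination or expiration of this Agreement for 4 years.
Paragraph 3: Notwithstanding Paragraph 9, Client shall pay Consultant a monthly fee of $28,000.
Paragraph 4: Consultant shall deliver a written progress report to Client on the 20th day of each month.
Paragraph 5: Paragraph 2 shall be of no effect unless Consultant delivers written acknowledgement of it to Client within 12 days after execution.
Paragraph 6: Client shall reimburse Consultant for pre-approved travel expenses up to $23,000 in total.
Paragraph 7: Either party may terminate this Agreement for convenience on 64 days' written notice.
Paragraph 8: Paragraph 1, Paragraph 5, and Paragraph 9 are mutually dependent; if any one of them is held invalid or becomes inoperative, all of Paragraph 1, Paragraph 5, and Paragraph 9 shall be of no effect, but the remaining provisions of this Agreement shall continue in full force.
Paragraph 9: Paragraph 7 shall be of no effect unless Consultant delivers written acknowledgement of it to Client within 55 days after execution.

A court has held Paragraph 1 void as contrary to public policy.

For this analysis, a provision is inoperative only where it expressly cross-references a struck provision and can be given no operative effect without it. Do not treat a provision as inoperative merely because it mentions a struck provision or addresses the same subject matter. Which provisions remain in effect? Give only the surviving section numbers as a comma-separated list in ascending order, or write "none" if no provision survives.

Paragraph 1 is struck. Paragraph 2 merely fixes the survival period for Paragraph 1; with Paragraph 1 gone it has nothing to operate on and falls away. Paragraph 5 operates only by reference to Paragraph 2, so it falls with Paragraph 2. Paragraph 3 mentions Paragraph 9 but its own obligation stands independently of Paragraph 9, so Paragraph 3 is not affected. Paragraph 8 declares Paragraph 1, Paragraph 5, and Paragraph 9 mutually dependent; since one of them has fallen, all of them are of no effect. That brings down Paragraph 9 as well. The remainder continues in force under Paragraph 8. Paragraph 3, Paragraph 4, Paragraph 6, Paragraph 7, and Paragraph 8 remain in effect.

3, 4, 6, 7, 8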